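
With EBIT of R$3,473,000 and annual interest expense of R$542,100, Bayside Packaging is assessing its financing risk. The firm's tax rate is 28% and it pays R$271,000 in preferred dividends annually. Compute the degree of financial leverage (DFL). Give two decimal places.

Annual interest charges come to R$542,100.00.
Preferred dividends grossed up pre-tax: R$271,000 / (1 − 0.28) = R$376,388.89.
DFL = EBIT ÷ [EBIT − I − D_p/(1−t)] = R$3,473,000 ÷ [R$3,473,000 − R$542,100.00 − R$376,388.89] = R$3,473,000 ÷ R$2,554,511.11 = 1.3596.

1.36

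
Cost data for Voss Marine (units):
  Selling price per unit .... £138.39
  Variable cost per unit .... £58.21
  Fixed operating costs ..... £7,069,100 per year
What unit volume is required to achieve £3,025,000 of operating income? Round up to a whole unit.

125,893 units

Contribution margin per unit = £138.39 − £58.21 = £80.18.
Required volume = (fixed costs + target profit) ÷ CM = (£7,069,100 + £3,025,000) ÷ £80.18 = 125,892.99, so 125,893 units.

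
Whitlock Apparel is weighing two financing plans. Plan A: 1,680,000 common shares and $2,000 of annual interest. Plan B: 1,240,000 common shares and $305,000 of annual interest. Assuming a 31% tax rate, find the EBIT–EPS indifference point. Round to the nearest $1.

$1,158,909

Set EPS_A = EPS_B: (EBIT − $2,000)(1 − 0.31) ÷ 1,680,000 = (EBIT − $305,000)(1 − 0.31) ÷ 1,240,000.
The (1 − t) factor cancels: (EBIT − 2,000) × 1,240,000 = (EBIT − 305,000) × 1,680,000.
Solving, EBIT = (305,000·1,680,000 − 2,000·1,240,000) / (1,680,000 − 1,240,000) = 509,920,000,000 / 440,000 = 1,158,909.09.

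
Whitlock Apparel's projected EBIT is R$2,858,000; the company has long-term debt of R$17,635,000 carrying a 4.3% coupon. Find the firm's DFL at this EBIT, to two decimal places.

1.36

Annual interest charges come to R$758,305.00.
DFL = EBIT ÷ (EBIT − I) = R$2,858,000 ÷ (R$2,858,000 − R$758,305.00) = R$2,858,000 ÷ R$2,099,695.00 = 1.3612.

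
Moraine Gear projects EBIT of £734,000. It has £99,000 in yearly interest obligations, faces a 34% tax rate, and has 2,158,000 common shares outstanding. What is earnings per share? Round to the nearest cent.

Interest = £99,000.00, so EBT = £734,000 − £99,000.00 = £635,000.00.
Net income = £635,000.00 × (1 − 0.34) = £419,100.00.
Per share: £419,100.00 / 2,158,000 shares = £0.19.

£0.19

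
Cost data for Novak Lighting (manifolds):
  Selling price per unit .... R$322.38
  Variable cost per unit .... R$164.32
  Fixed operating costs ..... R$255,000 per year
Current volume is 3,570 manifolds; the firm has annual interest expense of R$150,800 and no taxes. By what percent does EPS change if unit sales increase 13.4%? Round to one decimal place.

+47.7%

Total contribution margin = 3,570 × R$158.06 = R$564,274.20.
EBIT = R$564,274.20 − R$255,000 = R$309,274.20.
After interest of R$150,800.00, pre-tax earnings = R$158,474.20.
DCL = total CM / (EBIT − I) = R$564,274.20 / R$158,474.20 = 3.5607.
EPS therefore changes by 3.5607 × (+13.4%) = +47.7%.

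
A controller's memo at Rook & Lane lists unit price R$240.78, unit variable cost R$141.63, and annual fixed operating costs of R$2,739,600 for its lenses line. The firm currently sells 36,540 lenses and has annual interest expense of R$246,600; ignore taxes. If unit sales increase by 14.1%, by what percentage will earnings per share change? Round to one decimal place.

+80.2%

Total contribution margin = 36,540 × R$99.15 = R$3,622,941.00.
EBIT = R$3,622,941.00 − R$2,739,600 = R$883,341.00.
After interest of R$246,600.00, pre-tax earnings = R$636,741.00.
Degree of combined leverage = contribution ÷ (EBIT − I) = R$3,622,941.00 ÷ R$636,741.00 = 5.6898.
EPS therefore changes by 5.6898 × (+14.1%) = +80.2%.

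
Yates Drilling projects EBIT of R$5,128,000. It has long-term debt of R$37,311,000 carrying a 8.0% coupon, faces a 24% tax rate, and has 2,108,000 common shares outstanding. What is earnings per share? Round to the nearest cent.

R$0.77

Interest = R$2,984,880.00, so EBT = R$5,128,000 − R$2,984,880.00 = R$2,143,120.00.
After tax at 24%: net income = R$2,143,120.00 × 0.76 = R$1,628,771.20.
EPS = R$1,628,771.20 ÷ 2,108,000 = R$0.77.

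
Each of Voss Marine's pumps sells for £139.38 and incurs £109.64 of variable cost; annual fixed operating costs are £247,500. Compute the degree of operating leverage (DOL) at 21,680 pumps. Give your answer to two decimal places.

Total contribution margin = 21,680 × £29.74 = £644,763.20.
Operating income = contribution − fixed costs = £644,763.20 − £247,500 = £397,263.20.
So DOL = total CM / EBIT = £644,763.20 / £397,263.20 = 1.6230.

1.62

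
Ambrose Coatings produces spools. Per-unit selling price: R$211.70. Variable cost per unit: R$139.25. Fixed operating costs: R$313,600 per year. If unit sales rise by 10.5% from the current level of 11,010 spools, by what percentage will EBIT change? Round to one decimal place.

Total contribution margin = 11,010 × R$72.45 = R$797,674.50.
Subtracting fixed costs: EBIT = R$797,674.50 − R$313,600 = R$484,074.50.
So DOL = total CM / EBIT = R$797,674.50 / R$484,074.50 = 1.6478.
Operating income changes by 1.6478 × +10.5% = +17.3%.

+17.3%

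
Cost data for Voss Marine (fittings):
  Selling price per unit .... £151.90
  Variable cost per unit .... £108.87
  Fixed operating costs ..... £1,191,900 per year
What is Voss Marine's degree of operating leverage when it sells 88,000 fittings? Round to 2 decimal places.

Total contribution margin = 88,000 × £43.03 = £3,786,640.00.
Subtracting fixed costs: EBIT = £3,786,640.00 − £1,191,900 = £2,594,740.00.
So DOL = total CM / EBIT = £3,786,640.00 / £2,594,740.00 = 1.4594.

1.46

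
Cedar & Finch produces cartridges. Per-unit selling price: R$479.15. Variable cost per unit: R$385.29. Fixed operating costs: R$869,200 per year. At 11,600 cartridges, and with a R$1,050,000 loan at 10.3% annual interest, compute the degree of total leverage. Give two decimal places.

9.77

Total contribution margin = 11,600 × R$93.86 = R$1,088,776.00.
Subtracting fixed costs: EBIT = R$1,088,776.00 − R$869,200 = R$219,576.00. Interest = R$108,150.00.
DOL = R$1,088,776.00 ÷ R$219,576.00 = 4.9585; DFL = R$219,576.00 ÷ R$111,426.00 = 1.9706.
DCL = DOL × DFL = 4.9585 × 1.9706 = 9.7712.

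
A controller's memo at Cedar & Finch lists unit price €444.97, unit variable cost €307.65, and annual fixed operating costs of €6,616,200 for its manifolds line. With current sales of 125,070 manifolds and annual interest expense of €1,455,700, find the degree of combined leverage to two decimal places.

1.89

Total contribution margin = 125,070 × €137.32 = €17,174,612.40.
EBIT = €17,174,612.40 − €6,616,200 = €10,558,412.40. Interest = €1,455,700.00, so EBIT − I = €9,102,712.40.
DCL = contribution ÷ (EBIT − I) = €17,174,612.40 ÷ €9,102,712.40 = 1.8868.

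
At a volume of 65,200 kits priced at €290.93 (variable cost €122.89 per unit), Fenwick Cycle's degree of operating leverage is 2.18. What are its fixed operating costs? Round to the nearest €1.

€5,930,425

Contribution at this volume is 65,200 × €168.04 = €10,956,208.00.
DOL = contribution / EBIT, so EBIT = €10,956,208.00 / 2.18 = €5,025,783.49.
Fixed costs = CM − EBIT = €10,956,208.00 − €5,025,783.49 = €5,930,425.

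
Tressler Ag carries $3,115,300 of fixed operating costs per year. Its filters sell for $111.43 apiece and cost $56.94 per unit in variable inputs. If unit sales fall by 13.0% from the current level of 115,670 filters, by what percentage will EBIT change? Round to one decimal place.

-25.7%

At 115,670 units, contribution = 115,670 × $54.49 = $6,302,858.30.
Subtracting fixed costs: EBIT = $6,302,858.30 − $3,115,300 = $3,187,558.30.
DOL = contribution ÷ EBIT = $6,302,858.30 ÷ $3,187,558.30 = 1.9773.
Operating income changes by 1.9773 × -13.0% = -25.7%.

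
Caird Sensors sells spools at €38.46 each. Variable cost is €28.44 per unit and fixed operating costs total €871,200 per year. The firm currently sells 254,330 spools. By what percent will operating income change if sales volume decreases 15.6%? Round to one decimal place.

Contribution at this volume is 254,330 × €10.02 = €2,548,386.60.
Subtracting fixed costs: EBIT = €2,548,386.60 − €871,200 = €1,677,186.60.
So DOL = total CM / EBIT = €2,548,386.60 / €1,677,186.60 = 1.5194.
%ΔEBIT = DOL × %ΔSales = 1.5194 × -15.6% = -23.7%.

-23.7%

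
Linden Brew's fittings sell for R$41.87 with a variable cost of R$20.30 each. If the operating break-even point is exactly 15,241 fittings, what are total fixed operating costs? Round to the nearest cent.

R$328,748.37

Contribution margin per unit = R$41.87 − R$20.30 = R$21.57.
Since BE = FC / CM, FC = 15,241 × R$21.57 = R$328,748.37.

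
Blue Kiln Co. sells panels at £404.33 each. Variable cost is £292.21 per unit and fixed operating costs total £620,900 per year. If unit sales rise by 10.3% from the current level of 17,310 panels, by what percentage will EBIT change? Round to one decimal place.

+15.1%

At 17,310 units, contribution = 17,310 × £112.12 = £1,940,797.20.
Subtracting fixed costs: EBIT = £1,940,797.20 − £620,900 = £1,319,897.20.
So DOL = total CM / EBIT = £1,940,797.20 / £1,319,897.20 = 1.4704.
Operating income changes by 1.4704 × +10.3% = +15.1%.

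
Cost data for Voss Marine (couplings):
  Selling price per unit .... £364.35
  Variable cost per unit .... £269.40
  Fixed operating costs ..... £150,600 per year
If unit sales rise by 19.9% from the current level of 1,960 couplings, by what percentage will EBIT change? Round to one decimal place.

At 1,960 units, contribution = 1,960 × £94.95 = £186,102.00.
EBIT = £186,102.00 − £150,600 = £35,502.00.
So DOL = total CM / EBIT = £186,102.00 / £35,502.00 = 5.2420.
So EBIT moves 5.2420 × (+19.9%) = +104.3%.

+104.3%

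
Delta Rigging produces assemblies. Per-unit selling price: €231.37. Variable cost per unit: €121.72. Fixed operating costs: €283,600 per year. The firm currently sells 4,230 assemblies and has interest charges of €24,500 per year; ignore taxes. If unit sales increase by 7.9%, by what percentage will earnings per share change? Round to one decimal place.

+23.5%

Total contribution margin = 4,230 × €109.65 = €463,819.50.
Subtracting fixed costs: EBIT = €463,819.50 − €283,600 = €180,219.50.
Interest = €24,500.00, so EBIT − I = €155,719.50.
DCL = total CM / (EBIT − I) = €463,819.50 / €155,719.50 = 2.9786.
EPS therefore changes by 2.9786 × (+7.9%) = +23.5%.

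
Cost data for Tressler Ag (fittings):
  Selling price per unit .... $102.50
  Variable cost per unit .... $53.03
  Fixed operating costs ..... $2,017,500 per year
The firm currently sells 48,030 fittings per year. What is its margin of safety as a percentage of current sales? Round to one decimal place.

15.1%

Unit CM = price − variable cost = $102.50 − $53.03 = $49.47. Break-even units = $2,017,500 ÷ $49.47 = 40,782.29; break-even revenue = 40,782.29 × $102.50 = $4,180,184.96.
Actual sales revenue = 48,030 × $102.50 = $4,923,075.00.
Margin of safety = ($4,923,075.00 − $4,180,184.96) ÷ $4,923,075.00 = 15.1%.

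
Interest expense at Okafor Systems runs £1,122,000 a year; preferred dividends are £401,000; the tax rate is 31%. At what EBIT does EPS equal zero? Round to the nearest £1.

£1,703,159

Grossing the preferred dividend up to pre-tax terms: £401,000 / (1 − 0.31) = £581,159.42.
Financial break-even EBIT = interest + D_p ÷ (1 − t) = £1,122,000 + £581,159.42 = £1,703,159.42.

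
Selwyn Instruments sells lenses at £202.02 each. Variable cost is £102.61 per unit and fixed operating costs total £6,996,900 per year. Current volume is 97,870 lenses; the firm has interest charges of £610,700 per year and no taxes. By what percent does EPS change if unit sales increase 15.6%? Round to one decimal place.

+71.5%

At 97,870 units, contribution = 97,870 × £99.41 = £9,729,256.70.
Subtracting fixed costs: EBIT = £9,729,256.70 − £6,996,900 = £2,732,356.70.
Interest = £610,700.00, so EBIT − I = £2,121,656.70.
Degree of combined leverage = contribution ÷ (EBIT − I) = £9,729,256.70 ÷ £2,121,656.70 = 4.5857.
EPS therefore changes by 4.5857 × (+15.6%) = +71.5%.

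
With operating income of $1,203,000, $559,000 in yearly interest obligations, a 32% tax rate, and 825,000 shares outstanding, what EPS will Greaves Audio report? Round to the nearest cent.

$0.53

Interest = $559,000.00, so EBT = $1,203,000 − $559,000.00 = $644,000.00.
Net income = $644,000.00 × (1 − 0.32) = $437,920.00.
EPS = $437,920.00 ÷ 825,000 = $0.53.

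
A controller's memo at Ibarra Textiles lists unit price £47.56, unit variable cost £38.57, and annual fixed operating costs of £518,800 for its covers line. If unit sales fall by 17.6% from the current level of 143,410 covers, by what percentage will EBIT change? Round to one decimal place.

Contribution at this volume is 143,410 × £8.99 = £1,289,255.90.
Operating income = contribution − fixed costs = £1,289,255.90 − £518,800 = £770,455.90.
So DOL = total CM / EBIT = £1,289,255.90 / £770,455.90 = 1.6734.
Operating income changes by 1.6734 × -17.6% = -29.5%.

-29.5%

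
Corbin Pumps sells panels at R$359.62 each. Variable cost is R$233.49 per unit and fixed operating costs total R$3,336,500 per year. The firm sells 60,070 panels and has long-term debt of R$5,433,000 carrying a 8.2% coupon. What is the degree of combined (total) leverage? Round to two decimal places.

2.00

Total contribution margin = 60,070 × R$126.13 = R$7,576,629.10.
EBIT = R$7,576,629.10 − R$3,336,500 = R$4,240,129.10. Interest = R$445,506.00.
DOL = R$7,576,629.10 ÷ R$4,240,129.10 = 1.7869; DFL = R$4,240,129.10 ÷ R$3,794,623.10 = 1.1174.
Combined leverage = 1.7869 × 1.1174 = 1.9967.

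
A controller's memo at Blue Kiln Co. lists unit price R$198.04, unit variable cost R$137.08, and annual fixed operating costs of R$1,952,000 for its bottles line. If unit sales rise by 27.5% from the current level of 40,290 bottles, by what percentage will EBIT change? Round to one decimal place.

Total contribution margin = 40,290 × R$60.96 = R$2,456,078.40.
Subtracting fixed costs: EBIT = R$2,456,078.40 − R$1,952,000 = R$504,078.40.
So DOL = total CM / EBIT = R$2,456,078.40 / R$504,078.40 = 4.8724.
%ΔEBIT = DOL × %ΔSales = 4.8724 × +27.5% = +134.0%.

+134.0%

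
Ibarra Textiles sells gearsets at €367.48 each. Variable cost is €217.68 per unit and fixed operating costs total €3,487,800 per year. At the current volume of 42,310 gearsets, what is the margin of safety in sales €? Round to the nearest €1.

€6,992,026

Each unit contributes €367.48 − €217.68 = €149.80. Break-even units = €3,487,800 ÷ €149.80 = 23,283.04; break-even revenue = 23,283.04 × €367.48 = €8,556,053.03.
Current sales = 42,310 × €367.48 = €15,548,078.80.
Margin of safety = €15,548,078.80 − €8,556,053.03 = €6,992,026.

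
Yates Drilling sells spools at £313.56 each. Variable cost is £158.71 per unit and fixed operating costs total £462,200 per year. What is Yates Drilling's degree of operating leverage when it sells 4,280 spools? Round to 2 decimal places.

3.30

At 4,280 units, contribution = 4,280 × £154.85 = £662,758.00.
EBIT = £662,758.00 − £462,200 = £200,558.00.
DOL = contribution ÷ EBIT = £662,758.00 ÷ £200,558.00 = 3.3046.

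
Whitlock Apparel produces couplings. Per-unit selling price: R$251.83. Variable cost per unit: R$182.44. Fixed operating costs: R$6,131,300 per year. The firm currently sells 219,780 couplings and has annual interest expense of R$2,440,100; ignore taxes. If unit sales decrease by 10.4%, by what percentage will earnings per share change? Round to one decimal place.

Contribution at this volume is 219,780 × R$69.39 = R$15,250,534.20.
Operating income = contribution − fixed costs = R$15,250,534.20 − R$6,131,300 = R$9,119,234.20.
After interest of R$2,440,100.00, pre-tax earnings = R$6,679,134.20.
DCL = total CM / (EBIT − I) = R$15,250,534.20 / R$6,679,134.20 = 2.2833.
EPS therefore changes by 2.2833 × (-10.4%) = -23.7%.

-23.7%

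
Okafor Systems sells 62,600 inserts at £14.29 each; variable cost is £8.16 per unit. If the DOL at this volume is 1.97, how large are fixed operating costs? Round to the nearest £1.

At 62,600 units, contribution = 62,600 × £6.13 = £383,738.00.
Since DOL = CM ÷ EBIT, EBIT = £383,738.00 ÷ 1.97 = £194,790.86.
Fixed costs = CM − EBIT = £383,738.00 − £194,790.86 = £188,947.

£188,947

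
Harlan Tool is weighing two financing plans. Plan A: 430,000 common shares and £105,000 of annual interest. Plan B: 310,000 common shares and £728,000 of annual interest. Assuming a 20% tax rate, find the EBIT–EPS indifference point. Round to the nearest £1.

£2,337,417

Set EPS_A = EPS_B: (EBIT − £105,000)(1 − 0.20) ÷ 430,000 = (EBIT − £728,000)(1 − 0.20) ÷ 310,000.
Cancelling (1 − t) and cross-multiplying: 310,000·(EBIT − 105,000) = 430,000·(EBIT − 728,000).
Solving, EBIT = (728,000·430,000 − 105,000·310,000) / (430,000 − 310,000) = 280,490,000,000 / 120,000 = 2,337,416.67.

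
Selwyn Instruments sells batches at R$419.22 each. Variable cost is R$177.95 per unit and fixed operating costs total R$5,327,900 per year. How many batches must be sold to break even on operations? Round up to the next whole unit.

22,083 batches

Each unit contributes R$419.22 − R$177.95 = R$241.27.
Break-even volume = fixed costs ÷ CM per unit = R$5,327,900 ÷ R$241.27 = 22,082.73, so 22,083 batches.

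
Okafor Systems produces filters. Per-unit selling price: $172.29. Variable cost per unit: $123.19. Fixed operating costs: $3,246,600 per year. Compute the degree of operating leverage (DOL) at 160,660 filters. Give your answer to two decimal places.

1.70

Total contribution margin = 160,660 × $49.10 = $7,888,406.00.
Operating income = contribution − fixed costs = $7,888,406.00 − $3,246,600 = $4,641,806.00.
So DOL = total CM / EBIT = $7,888,406.00 / $4,641,806.00 = 1.6994.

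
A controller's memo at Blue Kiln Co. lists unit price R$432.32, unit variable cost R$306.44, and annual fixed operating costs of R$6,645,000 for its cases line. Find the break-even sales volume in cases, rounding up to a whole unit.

52,789 cases

Contribution margin per unit = R$432.32 − R$306.44 = R$125.88.
Break-even Q = R$6,645,000 / R$125.88 = 52,788.37 → 52,789 cases.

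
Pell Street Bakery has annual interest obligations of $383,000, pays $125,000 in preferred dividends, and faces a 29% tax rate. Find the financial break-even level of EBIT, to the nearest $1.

$559,056

Preferred dividends are paid after tax, so their pre-tax equivalent is $125,000 ÷ (1 − 0.29) = $176,056.34.
EPS = 0 when EBIT covers interest plus the pre-tax preferred burden: $383,000 + $176,056.34 = $559,056.34.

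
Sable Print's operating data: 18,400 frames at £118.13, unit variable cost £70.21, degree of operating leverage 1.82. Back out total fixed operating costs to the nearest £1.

Total contribution margin = 18,400 × £47.92 = £881,728.00.
Since DOL = CM ÷ EBIT, EBIT = £881,728.00 ÷ 1.82 = £484,465.93.
Fixed costs = CM − EBIT = £881,728.00 − £484,465.93 = £397,262.

£397,262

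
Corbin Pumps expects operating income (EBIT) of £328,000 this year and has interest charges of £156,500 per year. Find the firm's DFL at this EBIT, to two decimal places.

1.91

Interest = £156,500.00.
Degree of financial leverage = EBIT / (EBIT − interest) = £328,000 / £171,500.00 = 1.9125.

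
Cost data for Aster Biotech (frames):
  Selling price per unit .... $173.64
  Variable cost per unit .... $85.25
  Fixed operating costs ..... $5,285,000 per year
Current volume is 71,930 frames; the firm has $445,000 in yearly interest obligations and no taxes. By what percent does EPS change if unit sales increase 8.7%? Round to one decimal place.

Total contribution margin = 71,930 × $88.39 = $6,357,892.70.
Subtracting fixed costs: EBIT = $6,357,892.70 − $5,285,000 = $1,072,892.70.
Interest = $445,000.00, so EBIT − I = $627,892.70.
Degree of combined leverage = contribution ÷ (EBIT − I) = $6,357,892.70 ÷ $627,892.70 = 10.1258.
EPS therefore changes by 10.1258 × (+8.7%) = +88.1%.

+88.1%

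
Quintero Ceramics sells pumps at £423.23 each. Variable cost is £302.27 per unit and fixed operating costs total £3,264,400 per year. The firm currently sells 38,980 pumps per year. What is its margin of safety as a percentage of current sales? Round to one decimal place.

30.8%

Unit CM = price − variable cost = £423.23 − £302.27 = £120.96. Break-even units = £3,264,400 ÷ £120.96 = 26,987.43; break-even revenue = 26,987.43 × £423.23 = £11,421,891.63.
Actual sales revenue = 38,980 × £423.23 = £16,497,505.40.
Margin of safety = (£16,497,505.40 − £11,421,891.63) ÷ £16,497,505.40 = 30.8%.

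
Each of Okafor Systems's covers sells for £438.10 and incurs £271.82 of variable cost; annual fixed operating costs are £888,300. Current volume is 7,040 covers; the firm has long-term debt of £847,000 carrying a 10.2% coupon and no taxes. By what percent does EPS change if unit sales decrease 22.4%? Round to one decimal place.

At 7,040 units, contribution = 7,040 × £166.28 = £1,170,611.20.
Operating income = contribution − fixed costs = £1,170,611.20 − £888,300 = £282,311.20.
Interest = £86,394.00, so EBIT − I = £195,917.20.
DCL = total CM / (EBIT − I) = £1,170,611.20 / £195,917.20 = 5.9750.
EPS therefore changes by 5.9750 × (-22.4%) = -133.8%.

-133.8%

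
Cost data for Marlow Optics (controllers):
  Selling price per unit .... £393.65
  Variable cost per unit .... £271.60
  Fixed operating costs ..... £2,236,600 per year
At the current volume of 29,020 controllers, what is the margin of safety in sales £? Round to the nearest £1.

£4,209,978

Unit CM = price − variable cost = £393.65 − £271.60 = £122.05. Break-even units = £2,236,600 ÷ £122.05 = 18,325.28; break-even revenue = 18,325.28 × £393.65 = £7,213,745.10.
Actual sales revenue = 29,020 × £393.65 = £11,423,723.00.
Margin of safety = £11,423,723.00 − £7,213,745.10 = £4,209,978.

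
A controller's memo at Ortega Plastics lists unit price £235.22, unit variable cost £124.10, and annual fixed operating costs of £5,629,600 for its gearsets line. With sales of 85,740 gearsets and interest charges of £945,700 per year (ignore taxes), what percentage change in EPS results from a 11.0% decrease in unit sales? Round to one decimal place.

Total contribution margin = 85,740 × £111.12 = £9,527,428.80.
EBIT = £9,527,428.80 − £5,629,600 = £3,897,828.80.
Interest = £945,700.00, so EBIT − I = £2,952,128.80.
DCL = total CM / (EBIT − I) = £9,527,428.80 / £2,952,128.80 = 3.2273.
%ΔEPS = DCL × %ΔSales = 3.2273 × -11.0% = -35.5%.

-35.5%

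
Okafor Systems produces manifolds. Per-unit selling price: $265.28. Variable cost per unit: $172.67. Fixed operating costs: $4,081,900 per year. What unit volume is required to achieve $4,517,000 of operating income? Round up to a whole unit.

92,851 manifolds

Each unit contributes $265.28 − $172.67 = $92.61.
Need Q such that Q × $92.61 − $4,081,900 = $4,517,000, i.e. Q = $8,598,900 / $92.61 = 92,850.66 → 92,851.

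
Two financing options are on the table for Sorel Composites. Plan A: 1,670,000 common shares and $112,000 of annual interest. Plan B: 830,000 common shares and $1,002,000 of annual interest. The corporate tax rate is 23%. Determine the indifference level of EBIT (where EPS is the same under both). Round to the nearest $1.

$1,881,405

Set EPS_A = EPS_B: (EBIT − $112,000)(1 − 0.23) ÷ 1,670,000 = (EBIT − $1,002,000)(1 − 0.23) ÷ 830,000.
The (1 − t) factor cancels: (EBIT − 112,000) × 830,000 = (EBIT − 1,002,000) × 1,670,000.
Solving, EBIT = (1,002,000·1,670,000 − 112,000·830,000) / (1,670,000 − 830,000) = 1,580,380,000,000 / 840,000 = 1,881,404.76.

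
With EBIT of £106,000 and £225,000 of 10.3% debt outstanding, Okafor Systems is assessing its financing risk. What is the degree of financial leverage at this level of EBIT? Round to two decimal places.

Interest = £23,175.00.
Degree of financial leverage = EBIT / (EBIT − interest) = £106,000 / £82,825.00 = 1.2798.

1.28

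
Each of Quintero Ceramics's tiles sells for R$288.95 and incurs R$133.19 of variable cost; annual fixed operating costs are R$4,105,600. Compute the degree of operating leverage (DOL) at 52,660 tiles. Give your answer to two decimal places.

2.00

At 52,660 units, contribution = 52,660 × R$155.76 = R$8,202,321.60.
Operating income = contribution − fixed costs = R$8,202,321.60 − R$4,105,600 = R$4,096,721.60.
So DOL = total CM / EBIT = R$8,202,321.60 / R$4,096,721.60 = 2.0022.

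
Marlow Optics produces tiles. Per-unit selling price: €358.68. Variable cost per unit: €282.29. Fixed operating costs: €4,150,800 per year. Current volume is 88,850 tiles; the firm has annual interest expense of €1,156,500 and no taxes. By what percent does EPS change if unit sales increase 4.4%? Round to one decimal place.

+20.2%

Contribution at this volume is 88,850 × €76.39 = €6,787,251.50.
Operating income = contribution − fixed costs = €6,787,251.50 − €4,150,800 = €2,636,451.50.
After interest of €1,156,500.00, pre-tax earnings = €1,479,951.50.
Degree of combined leverage = contribution ÷ (EBIT − I) = €6,787,251.50 ÷ €1,479,951.50 = 4.5861.
EPS therefore changes by 4.5861 × (+4.4%) = +20.2%.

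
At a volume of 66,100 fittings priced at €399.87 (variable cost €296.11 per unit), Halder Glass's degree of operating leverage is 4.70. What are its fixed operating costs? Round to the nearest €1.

At 66,100 units, contribution = 66,100 × €103.76 = €6,858,536.00.
DOL = contribution / EBIT, so EBIT = €6,858,536.00 / 4.70 = €1,459,262.98.
And FC = contribution − EBIT = €6,858,536.00 − €1,459,262.98 = €5,399,273.

€5,399,273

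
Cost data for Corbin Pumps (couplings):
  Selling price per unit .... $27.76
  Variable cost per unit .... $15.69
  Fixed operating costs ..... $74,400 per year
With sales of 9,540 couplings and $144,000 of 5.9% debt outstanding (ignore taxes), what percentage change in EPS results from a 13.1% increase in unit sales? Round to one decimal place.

+46.8%

At 9,540 units, contribution = 9,540 × $12.07 = $115,147.80.
EBIT = $115,147.80 − $74,400 = $40,747.80.
After interest of $8,496.00, pre-tax earnings = $32,251.80.
DCL = total CM / (EBIT − I) = $115,147.80 / $32,251.80 = 3.5703.
EPS therefore changes by 3.5703 × (+13.1%) = +46.8%.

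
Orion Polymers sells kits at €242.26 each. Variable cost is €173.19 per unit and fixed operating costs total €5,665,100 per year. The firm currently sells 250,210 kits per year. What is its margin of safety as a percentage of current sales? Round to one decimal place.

67.2%

Contribution margin per unit = €242.26 − €173.19 = €69.07. Break-even units = €5,665,100 ÷ €69.07 = 82,019.69; break-even revenue = 82,019.69 × €242.26 = €19,870,090.14.
Current sales = 250,210 × €242.26 = €60,615,874.60.
Margin of safety = (€60,615,874.60 − €19,870,090.14) ÷ €60,615,874.60 = 67.2%.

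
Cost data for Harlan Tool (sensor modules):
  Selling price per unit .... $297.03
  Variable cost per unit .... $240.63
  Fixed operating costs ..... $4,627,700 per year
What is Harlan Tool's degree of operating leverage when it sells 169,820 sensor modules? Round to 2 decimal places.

At 169,820 units, contribution = 169,820 × $56.40 = $9,577,848.00.
Operating income = contribution − fixed costs = $9,577,848.00 − $4,627,700 = $4,950,148.00.
DOL = contribution ÷ EBIT = $9,577,848.00 ÷ $4,950,148.00 = 1.9349.

1.93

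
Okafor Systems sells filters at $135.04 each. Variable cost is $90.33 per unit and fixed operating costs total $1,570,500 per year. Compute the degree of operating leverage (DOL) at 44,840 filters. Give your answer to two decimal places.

At 44,840 units, contribution = 44,840 × $44.71 = $2,004,796.40.
Operating income = contribution − fixed costs = $2,004,796.40 − $1,570,500 = $434,296.40.
DOL = contribution ÷ EBIT = $2,004,796.40 ÷ $434,296.40 = 4.6162.

4.62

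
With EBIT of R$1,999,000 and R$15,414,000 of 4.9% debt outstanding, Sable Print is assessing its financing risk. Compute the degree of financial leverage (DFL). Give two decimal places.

1.61

Interest = R$755,286.00.
DFL = EBIT ÷ (EBIT − I) = R$1,999,000 ÷ (R$1,999,000 − R$755,286.00) = R$1,999,000 ÷ R$1,243,714.00 = 1.6073.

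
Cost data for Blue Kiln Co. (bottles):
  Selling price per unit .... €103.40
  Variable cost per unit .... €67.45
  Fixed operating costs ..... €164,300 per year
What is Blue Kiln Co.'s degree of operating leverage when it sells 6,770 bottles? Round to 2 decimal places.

Contribution at this volume is 6,770 × €35.95 = €243,381.50.
EBIT = €243,381.50 − €164,300 = €79,081.50.
Degree of operating leverage = €243,381.50 / €79,081.50 = 3.0776.

3.08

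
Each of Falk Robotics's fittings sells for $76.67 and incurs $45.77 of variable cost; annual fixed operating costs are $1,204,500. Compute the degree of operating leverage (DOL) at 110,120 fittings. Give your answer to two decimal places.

Total contribution margin = 110,120 × $30.90 = $3,402,708.00.
Subtracting fixed costs: EBIT = $3,402,708.00 − $1,204,500 = $2,198,208.00.
DOL = contribution ÷ EBIT = $3,402,708.00 ÷ $2,198,208.00 = 1.5479.

1.55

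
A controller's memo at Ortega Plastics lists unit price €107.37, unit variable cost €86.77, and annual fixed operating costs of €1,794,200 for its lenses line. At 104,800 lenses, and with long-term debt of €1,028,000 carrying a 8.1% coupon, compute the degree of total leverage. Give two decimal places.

Total contribution margin = 104,800 × €20.60 = €2,158,880.00.
Subtracting fixed costs: EBIT = €2,158,880.00 − €1,794,200 = €364,680.00. Interest = €83,268.00, so EBIT − I = €281,412.00.
Degree of total leverage = total CM / (EBIT − interest) = €2,158,880.00 / €281,412.00 = 7.6716.

7.67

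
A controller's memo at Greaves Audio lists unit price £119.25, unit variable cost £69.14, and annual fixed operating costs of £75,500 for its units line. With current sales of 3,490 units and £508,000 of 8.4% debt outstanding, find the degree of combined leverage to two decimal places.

Total contribution margin = 3,490 × £50.11 = £174,883.90.
Operating income = contribution − fixed costs = £174,883.90 − £75,500 = £99,383.90. Interest = £42,672.00, so EBIT − I = £56,711.90.
Degree of total leverage = total CM / (EBIT − interest) = £174,883.90 / £56,711.90 = 3.0837.

3.08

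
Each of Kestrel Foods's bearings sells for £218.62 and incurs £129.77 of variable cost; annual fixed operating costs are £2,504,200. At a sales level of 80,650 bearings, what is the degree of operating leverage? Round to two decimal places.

At 80,650 units, contribution = 80,650 × £88.85 = £7,165,752.50.
Operating income = contribution − fixed costs = £7,165,752.50 − £2,504,200 = £4,661,552.50.
So DOL = total CM / EBIT = £7,165,752.50 / £4,661,552.50 = 1.5372.

1.54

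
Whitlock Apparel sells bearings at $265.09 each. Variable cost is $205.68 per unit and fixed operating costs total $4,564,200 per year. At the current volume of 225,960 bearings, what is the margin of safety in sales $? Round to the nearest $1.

Unit CM = price − variable cost = $265.09 − $205.68 = $59.41. Break-even units = $4,564,200 ÷ $59.41 = 76,825.45; break-even revenue = 76,825.45 × $265.09 = $20,365,658.61.
Actual sales revenue = 225,960 × $265.09 = $59,899,736.40.
Margin of safety = $59,899,736.40 − $20,365,658.61 = $39,534,078.

$39,534,078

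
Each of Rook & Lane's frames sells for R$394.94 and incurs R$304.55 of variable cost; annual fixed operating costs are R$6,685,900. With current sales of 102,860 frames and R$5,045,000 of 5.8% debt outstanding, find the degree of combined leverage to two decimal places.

4.01

Contribution at this volume is 102,860 × R$90.39 = R$9,297,515.40.
Operating income = contribution − fixed costs = R$9,297,515.40 − R$6,685,900 = R$2,611,615.40. Interest = R$292,610.00, so EBIT − I = R$2,319,005.40.
Degree of total leverage = total CM / (EBIT − interest) = R$9,297,515.40 / R$2,319,005.40 = 4.0093.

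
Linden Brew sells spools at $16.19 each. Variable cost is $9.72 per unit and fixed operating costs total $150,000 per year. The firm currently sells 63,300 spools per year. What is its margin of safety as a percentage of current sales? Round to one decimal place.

Each unit contributes $16.19 − $9.72 = $6.47. Break-even units = $150,000 ÷ $6.47 = 23,183.93; break-even revenue = 23,183.93 × $16.19 = $375,347.76.
Actual sales revenue = 63,300 × $16.19 = $1,024,827.00.
Margin of safety = ($1,024,827.00 − $375,347.76) ÷ $1,024,827.00 = 63.4%.

63.4%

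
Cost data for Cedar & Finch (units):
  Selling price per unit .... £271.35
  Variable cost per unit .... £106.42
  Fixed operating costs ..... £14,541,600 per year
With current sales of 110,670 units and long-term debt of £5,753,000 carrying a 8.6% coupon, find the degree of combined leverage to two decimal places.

At 110,670 units, contribution = 110,670 × £164.93 = £18,252,803.10.
Subtracting fixed costs: EBIT = £18,252,803.10 − £14,541,600 = £3,711,203.10. Interest = £494,758.00.
DOL = £18,252,803.10 ÷ £3,711,203.10 = 4.9183; DFL = £3,711,203.10 ÷ £3,216,445.10 = 1.1538.
Combined leverage = 4.9183 × 1.1538 = 5.6747.

5.67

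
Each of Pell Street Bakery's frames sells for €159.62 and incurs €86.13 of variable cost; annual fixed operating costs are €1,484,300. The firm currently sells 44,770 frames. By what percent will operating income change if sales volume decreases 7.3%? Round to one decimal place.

-13.3%

Total contribution margin = 44,770 × €73.49 = €3,290,147.30.
Subtracting fixed costs: EBIT = €3,290,147.30 − €1,484,300 = €1,805,847.30.
DOL = contribution ÷ EBIT = €3,290,147.30 ÷ €1,805,847.30 = 1.8219.
So EBIT moves 1.8219 × (-7.3%) = -13.3%.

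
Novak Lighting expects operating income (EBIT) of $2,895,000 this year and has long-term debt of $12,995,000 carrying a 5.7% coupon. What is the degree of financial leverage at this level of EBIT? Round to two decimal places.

1.34

Annual interest charges come to $740,715.00.
DFL = EBIT ÷ (EBIT − I) = $2,895,000 ÷ ($2,895,000 − $740,715.00) = $2,895,000 ÷ $2,154,285.00 = 1.3438.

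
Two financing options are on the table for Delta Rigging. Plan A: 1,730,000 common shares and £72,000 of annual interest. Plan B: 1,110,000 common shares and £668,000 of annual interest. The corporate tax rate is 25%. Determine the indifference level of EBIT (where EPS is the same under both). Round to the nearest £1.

Set EPS_A = EPS_B: (EBIT − £72,000)(1 − 0.25) ÷ 1,730,000 = (EBIT − £668,000)(1 − 0.25) ÷ 1,110,000.
Cancelling (1 − t) and cross-multiplying: 1,110,000·(EBIT − 72,000) = 1,730,000·(EBIT − 668,000).
EBIT × (1,730,000 − 1,110,000) = 668,000 × 1,730,000 − 72,000 × 1,110,000 = 1,075,720,000,000, so EBIT = 1,075,720,000,000 ÷ 620,000 = 1,735,032.26.

£1,735,032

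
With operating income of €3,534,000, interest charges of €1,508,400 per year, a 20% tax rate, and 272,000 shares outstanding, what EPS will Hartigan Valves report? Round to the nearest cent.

Interest = €1,508,400.00, so EBT = €3,534,000 − €1,508,400.00 = €2,025,600.00.
Net income = €2,025,600.00 × (1 − 0.20) = €1,620,480.00.
Per share: €1,620,480.00 / 272,000 shares = €5.96.

€5.96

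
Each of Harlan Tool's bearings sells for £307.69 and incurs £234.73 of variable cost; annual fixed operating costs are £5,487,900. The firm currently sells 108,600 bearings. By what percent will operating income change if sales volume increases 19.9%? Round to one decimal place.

Contribution at this volume is 108,600 × £72.96 = £7,923,456.00.
EBIT = £7,923,456.00 − £5,487,900 = £2,435,556.00.
Degree of operating leverage = £7,923,456.00 / £2,435,556.00 = 3.2532.
%ΔEBIT = DOL × %ΔSales = 3.2532 × +19.9% = +64.7%.

+64.7%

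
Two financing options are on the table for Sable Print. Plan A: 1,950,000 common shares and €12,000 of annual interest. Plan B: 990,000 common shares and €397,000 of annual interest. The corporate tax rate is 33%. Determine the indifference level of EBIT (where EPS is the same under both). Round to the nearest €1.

Set EPS_A = EPS_B: (EBIT − €12,000)(1 − 0.33) ÷ 1,950,000 = (EBIT − €397,000)(1 − 0.33) ÷ 990,000.
The (1 − t) factor cancels: (EBIT − 12,000) × 990,000 = (EBIT − 397,000) × 1,950,000.
EBIT × (1,950,000 − 990,000) = 397,000 × 1,950,000 − 12,000 × 990,000 = 762,270,000,000, so EBIT = 762,270,000,000 ÷ 960,000 = 794,031.25.

€794,031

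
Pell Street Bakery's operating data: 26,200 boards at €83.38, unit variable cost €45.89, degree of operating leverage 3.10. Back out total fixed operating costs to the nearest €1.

€665,387

At 26,200 units, contribution = 26,200 × €37.49 = €982,238.00.
Since DOL = CM ÷ EBIT, EBIT = €982,238.00 ÷ 3.10 = €316,850.97.
And FC = contribution − EBIT = €982,238.00 − €316,850.97 = €665,387.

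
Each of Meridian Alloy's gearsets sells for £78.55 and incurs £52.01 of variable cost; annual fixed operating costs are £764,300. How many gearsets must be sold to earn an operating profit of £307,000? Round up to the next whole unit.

Each unit contributes £78.55 − £52.01 = £26.54.
Need Q such that Q × £26.54 − £764,300 = £307,000, i.e. Q = £1,071,300 / £26.54 = 40,365.49 → 40,366.

40,366 gearsets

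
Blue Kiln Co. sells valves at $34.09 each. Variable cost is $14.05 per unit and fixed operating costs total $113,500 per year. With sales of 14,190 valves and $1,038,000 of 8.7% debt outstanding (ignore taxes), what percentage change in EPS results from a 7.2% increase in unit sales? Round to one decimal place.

At 14,190 units, contribution = 14,190 × $20.04 = $284,367.60.
Subtracting fixed costs: EBIT = $284,367.60 − $113,500 = $170,867.60.
After interest of $90,306.00, pre-tax earnings = $80,561.60.
Degree of combined leverage = contribution ÷ (EBIT − I) = $284,367.60 ÷ $80,561.60 = 3.5298.
%ΔEPS = DCL × %ΔSales = 3.5298 × +7.2% = +25.4%.

+25.4%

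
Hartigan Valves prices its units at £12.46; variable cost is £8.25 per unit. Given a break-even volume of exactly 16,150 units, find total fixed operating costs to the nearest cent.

£67,991.50

Unit CM = price − variable cost = £12.46 − £8.25 = £4.21.
Fixed costs = break-even units × CM = 16,150 × £4.21 = £67,991.50.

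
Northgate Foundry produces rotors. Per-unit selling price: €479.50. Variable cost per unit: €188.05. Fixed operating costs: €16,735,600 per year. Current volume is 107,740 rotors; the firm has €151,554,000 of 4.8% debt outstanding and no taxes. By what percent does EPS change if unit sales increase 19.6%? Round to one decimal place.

Contribution at this volume is 107,740 × €291.45 = €31,400,823.00.
Operating income = contribution − fixed costs = €31,400,823.00 − €16,735,600 = €14,665,223.00.
After interest of €7,274,592.00, pre-tax earnings = €7,390,631.00.
Degree of combined leverage = contribution ÷ (EBIT − I) = €31,400,823.00 ÷ €7,390,631.00 = 4.2487.
%ΔEPS = DCL × %ΔSales = 4.2487 × +19.6% = +83.3%.

+83.3%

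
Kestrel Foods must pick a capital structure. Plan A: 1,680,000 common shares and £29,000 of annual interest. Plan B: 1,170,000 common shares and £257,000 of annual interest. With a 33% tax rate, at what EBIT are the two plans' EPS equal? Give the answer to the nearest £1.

Set EPS_A = EPS_B: (EBIT − £29,000)(1 − 0.33) ÷ 1,680,000 = (EBIT − £257,000)(1 − 0.33) ÷ 1,170,000.
The (1 − t) factor cancels: (EBIT − 29,000) × 1,170,000 = (EBIT − 257,000) × 1,680,000.
EBIT × (1,680,000 − 1,170,000) = 257,000 × 1,680,000 − 29,000 × 1,170,000 = 397,830,000,000, so EBIT = 397,830,000,000 ÷ 510,000 = 780,058.82.

£780,059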